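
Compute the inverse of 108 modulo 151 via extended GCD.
Extended GCD: 108(7) + 151(-5) = 1. So 108^(-1) ≡ 7 mod 151. Verify: 108 × 7 = 756 ≡ 1 mod 151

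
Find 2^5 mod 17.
By repeated squaring mod 17: 2^{1}≡2, 2^{2}≡4, 2^{4}≡16. Then 2^{5} = 2^{4+1} ≡ 16 × 2 ≡ 15 mod 17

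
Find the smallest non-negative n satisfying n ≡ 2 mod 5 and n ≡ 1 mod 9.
M = 5 × 9 = 45. M₁ = 9, y₁ ≡ 4 mod 5. M₂ = 5, y₂ ≡ 2 mod 9. n = 2×9×4 + 1×5×2 ≡ 37 mod 45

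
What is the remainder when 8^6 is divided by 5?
Using Fermat: 8^{4} ≡ 1 mod 5. 6 ≡ 2 mod 4. So 8^{6} ≡ 8^{2} ≡ 4 mod 5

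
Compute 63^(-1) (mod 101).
Since 101 is prime, by Fermat 63^(-1) ≡ 63^{99} ≡ 93 (mod 101). Verify: 63 × 93 = 5859 ≡ 1 (mod 101)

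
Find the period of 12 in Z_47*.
Powers of 12 mod 47: 12^1≡12, 12^2≡3, 12^3≡36, 12^4≡9, 12^5≡14, 12^6≡27, 12^7≡42, 12^8≡34, 12^9≡32, 12^10≡8, 12^11≡2, 12^12≡24, 12^13≡6, 12^14≡25, 12^15≡18, 12^16≡28, 12^17≡7, 12^18≡37, 12^19≡21, 12^20≡17, 12^21≡16, 12^22≡4, 12^23≡1. ord_47(12) = 23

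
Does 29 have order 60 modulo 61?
29^{12} ≡ 1 (mod 61) and 12 < 60, so ord_61(29) = 12 ≠ 60 and 29 is not a primitive root.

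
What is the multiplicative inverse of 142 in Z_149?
Since 149 is prime, by Fermat 142^(-1) ≡ 142^{147} ≡ 85 (mod 149). Verify: 142 × 85 = 12070 ≡ 1 (mod 149)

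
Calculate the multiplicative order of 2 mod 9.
Powers of 2 mod 9: 2^1≡2, 2^2≡4, 2^3≡8, 2^4≡7, 2^5≡5, 2^6≡1. ord_9(2) = 6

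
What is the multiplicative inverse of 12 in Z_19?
Since 19 is prime, by Fermat 12^(-1) ≡ 12^{17} ≡ 8 (mod 19). Verify: 12 × 8 = 96 ≡ 1 (mod 19)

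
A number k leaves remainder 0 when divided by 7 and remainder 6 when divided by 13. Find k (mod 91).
M = 7 × 13 = 91. M₁ = 13, y₁ ≡ 6 (mod 7). M₂ = 7, y₂ ≡ 2 (mod 13). k = 0×13×6 + 6×7×2 ≡ 84 (mod 91)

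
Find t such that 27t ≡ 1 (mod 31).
Since 31 is prime, by Fermat 27^(-1) ≡ 27^{29} ≡ 23 (mod 31). Verify: 27 × 23 = 621 ≡ 1 (mod 31)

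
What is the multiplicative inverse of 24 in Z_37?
Since 37 is prime, by Fermat 24^(-1) ≡ 24^{35} ≡ 17 (mod 37). Verify: 24 × 17 = 408 ≡ 1 (mod 37)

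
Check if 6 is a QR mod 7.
By Euler's criterion: 6^{3} ≡ 6 (mod 7). Since this equals -1 (≡ 6), 6 is not a QR.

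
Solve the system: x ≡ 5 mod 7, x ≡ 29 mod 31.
M = 7 × 31 = 217. M₁ = 31, y₁ ≡ 5 mod 7. M₂ = 7, y₂ ≡ 9 mod 31. x = 5×31×5 + 29×7×9 ≡ 215 mod 217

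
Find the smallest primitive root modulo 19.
g = 2. For each prime q|18: 2^{9}≡18, 2^{6}≡7, none ≡ 1, so ord_19(2) = 18 and 2 is a primitive root.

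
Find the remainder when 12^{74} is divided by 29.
By Fermat: 12^{28} ≡ 1 mod 29. 74 = 2×28 + 18. So 12^{74} ≡ 12^{18} ≡ 28 mod 29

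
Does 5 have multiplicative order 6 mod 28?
Powers of 5 mod 28: 5^1≡5, 5^2≡25, 5^3≡13, 5^4≡9, 5^5≡17, 5^6≡1. First k with 5^k≡1 is k=6. Yes, ord_28(5) = 6.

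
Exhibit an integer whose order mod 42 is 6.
5 has order 6 mod 42 since 5^{6} ≡ 1 (mod 42) and no smaller power works.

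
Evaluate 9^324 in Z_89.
Using Fermat: 9^{88} ≡ 1 mod 89. 324 ≡ 60 mod 88. So 9^{324} ≡ 9^{60} ≡ 4 mod 89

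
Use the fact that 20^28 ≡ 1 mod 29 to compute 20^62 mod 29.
By Fermat: 20^{28} ≡ 1 mod 29. 62 = 2×28 + 6. So 20^{62} ≡ 20^{6} ≡ 16 mod 29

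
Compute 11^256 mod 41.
Using Fermat: 11^{40} ≡ 1 mod 41. 256 ≡ 16 mod 40. So 11^{256} ≡ 11^{16} ≡ 10 mod 41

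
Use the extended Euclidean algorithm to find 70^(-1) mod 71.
Extended GCD: 70(-1) + 71(1) = 1. So 70^(-1) ≡ -1 ≡ 70 mod 71. Verify: 70 × 70 = 4900 ≡ 1 mod 71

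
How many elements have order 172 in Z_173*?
There are φ(173-1) = φ(172) = 84 primitive roots modulo 173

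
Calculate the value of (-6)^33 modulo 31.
Using Fermat: (-6)^{30} ≡ 1 (mod 31). 33 ≡ 3 (mod 30). So (-6)^{33} ≡ (-6)^{3} ≡ 1 (mod 31)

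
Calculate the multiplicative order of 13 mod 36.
Powers of 13 mod 36: 13^1≡13, 13^2≡25, 13^3≡1. Order = 3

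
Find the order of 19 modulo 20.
Powers of 19 mod 20: 19^1≡19, 19^2≡1. Order = 2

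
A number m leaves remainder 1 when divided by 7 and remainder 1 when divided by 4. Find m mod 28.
M = 7 × 4 = 28. M₁ = 4, y₁ ≡ 2 mod 7. M₂ = 7, y₂ ≡ 3 mod 4. m = 1×4×2 + 1×7×3 ≡ 1 mod 28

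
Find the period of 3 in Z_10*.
Powers of 3 mod 10: 3^1≡3, 3^2≡9, 3^3≡7, 3^4≡1. ord_10(3) = 4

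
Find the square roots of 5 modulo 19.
The square roots of 5 mod 19 are 9 and 10. Verify: 9² = 81 ≡ 5 (mod 19)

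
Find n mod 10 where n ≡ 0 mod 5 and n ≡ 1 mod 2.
M = 5 × 2 = 10. M₁ = 2, y₁ ≡ 3 mod 5. M₂ = 5, y₂ ≡ 1 mod 2. n = 0×2×3 + 1×5×1 ≡ 5 mod 10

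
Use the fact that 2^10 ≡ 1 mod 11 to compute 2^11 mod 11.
By Fermat: 2^{10} ≡ 1 mod 11. So 2^{11} = 2^{10} · 2^{1} ≡ 2^{1} ≡ 2 mod 11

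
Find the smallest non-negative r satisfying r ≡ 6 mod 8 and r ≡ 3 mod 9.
M = 8 × 9 = 72. M₁ = 9, y₁ ≡ 1 mod 8. M₂ = 8, y₂ ≡ 8 mod 9. r = 6×9×1 + 3×8×8 ≡ 30 mod 72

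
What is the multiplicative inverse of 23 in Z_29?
Since 29 is prime, by Fermat 23^(-1) ≡ 23^{27} ≡ 24 mod 29. Verify: 23 × 24 = 552 ≡ 1 mod 29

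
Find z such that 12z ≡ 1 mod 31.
Since 31 is prime, by Fermat 12^(-1) ≡ 12^{29} ≡ 13 mod 31. Verify: 12 × 13 = 156 ≡ 1 mod 31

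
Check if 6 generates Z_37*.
6^{4} ≡ 1 (mod 37) and 4 < 36, so ord_37(6) = 4 ≠ 36 and 6 is not a primitive root.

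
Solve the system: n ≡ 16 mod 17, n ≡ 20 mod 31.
M = 17 × 31 = 527. M₁ = 31, y₁ ≡ 11 mod 17. M₂ = 17, y₂ ≡ 11 mod 31. n = 16×31×11 + 20×17×11 ≡ 237 mod 527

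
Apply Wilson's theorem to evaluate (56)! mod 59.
(58)! = (56)! × (57) × (58) ≡ -1 (mod 59). So (56)! ≡ -1 × [(58)(57)]^(-1) ≡ 29 (mod 59)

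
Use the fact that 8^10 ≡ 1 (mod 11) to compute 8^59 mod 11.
By Fermat: 8^{10} ≡ 1 (mod 11). 59 = 5×10 + 9. So 8^{59} ≡ 8^{9} ≡ 7 (mod 11)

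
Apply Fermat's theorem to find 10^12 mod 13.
By Fermat's Little Theorem, 10^{12} ≡ 1 mod 13 since 13 is prime and gcd(10, 13) = 1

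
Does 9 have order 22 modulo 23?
9^{11} ≡ 1 mod 23 and 11 < 22, so ord_23(9) = 11 ≠ 22 and 9 is not a primitive root.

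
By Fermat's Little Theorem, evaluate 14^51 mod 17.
By Fermat: 14^{16} ≡ 1 mod 17. 51 = 3×16 + 3. So 14^{51} ≡ 14^{3} ≡ 7 mod 17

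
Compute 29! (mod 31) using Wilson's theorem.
(30)! = (29)! × (30) ≡ -1 (mod 31). So (29)! ≡ -1 × (30)^(-1) ≡ (-1)×(-1) = 1 (mod 31)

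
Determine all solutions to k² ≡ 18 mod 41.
The square roots of 18 mod 41 are 10 and 31. Verify: 10² = 100 ≡ 18 mod 41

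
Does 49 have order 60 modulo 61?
49^{30} ≡ 1 mod 61 and 30 < 60, so ord_61(49) = 30 ≠ 60 and 49 is not a primitive root.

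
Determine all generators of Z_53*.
There are φ(52) = 24 primitive roots mod 53: {2, 3, 5, 8, 12, 14, 18, 19, 20, 21, 22, 26, 27, 31, 32, 33, 34, 35, 39, 41, 45, 48, 50, 51}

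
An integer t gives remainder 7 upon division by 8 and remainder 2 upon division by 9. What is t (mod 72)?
M = 8 × 9 = 72. M₁ = 9, y₁ ≡ 1 (mod 8). M₂ = 8, y₂ ≡ 8 (mod 9). t = 7×9×1 + 2×8×8 ≡ 47 (mod 72)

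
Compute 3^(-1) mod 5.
Since 5 is prime, by Fermat 3^(-1) ≡ 3^{3} ≡ 2 mod 5. Verify: 3 × 2 = 6 ≡ 1 mod 5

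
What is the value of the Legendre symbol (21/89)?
(21/89) = 21^{44} mod 89 = 1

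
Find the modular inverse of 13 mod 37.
Since 37 is prime, by Fermat 13^(-1) ≡ 13^{35} ≡ 20 mod 37. Verify: 13 × 20 = 260 ≡ 1 mod 37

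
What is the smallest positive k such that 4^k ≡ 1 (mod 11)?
Powers of 4 mod 11: 4^1≡4, 4^2≡5, 4^3≡9, 4^4≡3, 4^5≡1. Order = 5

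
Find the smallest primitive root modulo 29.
g = 2. For each prime q|28: 2^{14}≡28, 2^{4}≡16, none ≡ 1, so ord_29(2) = 28 and 2 is a primitive root.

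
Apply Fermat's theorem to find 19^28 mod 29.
By Fermat's Little Theorem, 19^{28} ≡ 1 mod 29 since 29 is prime and gcd(19, 29) = 1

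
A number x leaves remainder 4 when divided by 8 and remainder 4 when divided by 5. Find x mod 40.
M = 8 × 5 = 40. M₁ = 5, y₁ ≡ 5 mod 8. M₂ = 8, y₂ ≡ 2 mod 5. x = 4×5×5 + 4×8×2 ≡ 4 mod 40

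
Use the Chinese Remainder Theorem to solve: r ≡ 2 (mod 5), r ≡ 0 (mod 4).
M = 5 × 4 = 20. M₁ = 4, y₁ ≡ 4 (mod 5). M₂ = 5, y₂ ≡ 1 (mod 4). r = 2×4×4 + 0×5×1 ≡ 12 (mod 20)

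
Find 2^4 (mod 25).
2^{4} = 16 ≡ 16 (mod 25)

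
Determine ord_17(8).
Powers of 8 mod 17: 8^1≡8, 8^2≡13, 8^3≡2, 8^4≡16, 8^5≡9, 8^6≡4, 8^7≡15, 8^8≡1. So the order of 8 is 8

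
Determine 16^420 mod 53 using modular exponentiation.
Using Fermat: 16^{52} ≡ 1 (mod 53). 420 ≡ 4 (mod 52). So 16^{420} ≡ 16^{4} ≡ 28 (mod 53)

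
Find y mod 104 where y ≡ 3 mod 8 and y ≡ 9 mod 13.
M = 8 × 13 = 104. M₁ = 13, y₁ ≡ 5 mod 8. M₂ = 8, y₂ ≡ 5 mod 13. y = 3×13×5 + 9×8×5 ≡ 35 mod 104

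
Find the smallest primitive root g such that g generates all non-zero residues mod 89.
g = 3. For each prime q|88: 3^{44}≡88, 3^{8}≡64, none ≡ 1, so ord_89(3) = 88 and 3 is a primitive root.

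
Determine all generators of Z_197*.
There are φ(196) = 84 primitive roots mod 197: {2, 3, 5, 8, 11, 12, 13, 17, 18, 21, 27, 30, 31, 32, 35, 38, 44, 45, 46, 48, 50, 52, 56, 57, 58, 66, 67, 71, 72, 73, 74, 75, 78, 79, 80, 82, 86, 89, 91, 94, 95, 98, 99, 102, 103, 106, 108, 111, 115, 117, 118, 119, 122, 123, 124, 125, 126, 130, 131, 139, 140, 141, 145, 147, 149, 151, 152, 153, 159, 162, 165, 166, 167, 170, 176, 179, 180, 184, 185, 186, 189, 192, 194, 195}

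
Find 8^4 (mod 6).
8^{4} = 4096 ≡ 4 (mod 6)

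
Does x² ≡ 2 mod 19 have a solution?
By Euler's criterion: 2^{9} ≡ 18 mod 19. Since this equals -1 (≡ 18), 2 is not a QR.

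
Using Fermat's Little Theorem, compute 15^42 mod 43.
By Fermat's Little Theorem, 15^{42} ≡ 1 mod 43 since 43 is prime and gcd(15, 43) = 1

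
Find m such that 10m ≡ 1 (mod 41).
Since 41 is prime, by Fermat 10^(-1) ≡ 10^{39} ≡ 37 (mod 41). Verify: 10 × 37 = 370 ≡ 1 (mod 41)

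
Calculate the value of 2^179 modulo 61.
Using Fermat: 2^{60} ≡ 1 (mod 61). 179 ≡ 59 (mod 60). So 2^{179} ≡ 2^{59} ≡ 31 (mod 61)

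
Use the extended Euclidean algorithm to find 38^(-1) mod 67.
Extended GCD: 38(30) + 67(-17) = 1. So 38^(-1) ≡ 30 mod 67. Verify: 38 × 30 = 1140 ≡ 1 mod 67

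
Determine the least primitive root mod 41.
g = 6. Powers: [6, 36, 11, 25, 27, 39, 29, 10, ...] generates all 40 non-zero residues.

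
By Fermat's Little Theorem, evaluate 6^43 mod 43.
By Fermat: 6^{42} ≡ 1 mod 43. So 6^{43} = 6^{42} · 6^{1} ≡ 6^{1} ≡ 6 mod 43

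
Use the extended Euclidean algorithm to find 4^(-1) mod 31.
Extended GCD: 4(8) + 31(-1) = 1. So 4^(-1) ≡ 8 (mod 31). Verify: 4 × 8 = 32 ≡ 1 (mod 31)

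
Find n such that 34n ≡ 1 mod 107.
Since 107 is prime, by Fermat 34^(-1) ≡ 34^{105} ≡ 85 mod 107. Verify: 34 × 85 = 2890 ≡ 1 mod 107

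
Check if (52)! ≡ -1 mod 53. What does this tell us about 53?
(52)! mod 53 = 52. Since this equals -1 mod 53, Wilson confirms 53 is prime.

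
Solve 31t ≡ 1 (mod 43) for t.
Since 43 is prime, by Fermat 31^(-1) ≡ 31^{41} ≡ 25 (mod 43). Verify: 31 × 25 = 775 ≡ 1 (mod 43)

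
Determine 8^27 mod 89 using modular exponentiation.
By repeated squaring mod 89: 8^{1}≡8, 8^{2}≡64, 8^{4}≡2, 8^{8}≡4, 8^{16}≡16. Then 8^{27} = 8^{16+8+2+1} ≡ 16 × 4 × 64 × 8 ≡ 16 mod 89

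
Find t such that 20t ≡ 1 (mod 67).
Since 67 is prime, by Fermat 20^(-1) ≡ 20^{65} ≡ 57 (mod 67). Verify: 20 × 57 = 1140 ≡ 1 (mod 67)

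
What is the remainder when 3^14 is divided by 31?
By repeated squaring mod 31: 3^{1}≡3, 3^{2}≡9, 3^{4}≡19, 3^{8}≡20. Then 3^{14} = 3^{8+4+2} ≡ 20 × 19 × 9 ≡ 10 mod 31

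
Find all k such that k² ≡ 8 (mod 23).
The square roots of 8 mod 23 are 13 and 10. Verify: 13² = 169 ≡ 8 (mod 23)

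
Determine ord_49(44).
Powers of 44 mod 49: 44^1≡44, 44^2≡25, 44^3≡22, 44^4≡37, 44^5≡11, 44^6≡43, 44^7≡30, 44^8≡46, 44^9≡15, 44^10≡23, 44^11≡32, 44^12≡36, 44^13≡16, 44^14≡18, 44^15≡8, 44^16≡9, 44^17≡4, 44^18≡29, 44^19≡2, 44^20≡39, 44^21≡1. So the order of 44 is 21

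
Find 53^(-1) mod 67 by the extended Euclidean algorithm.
Extended GCD: 53(-24) + 67(19) = 1. So 53^(-1) ≡ -24 ≡ 43 mod 67. Verify: 53 × 43 = 2279 ≡ 1 mod 67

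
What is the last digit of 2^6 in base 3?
Using Fermat: 2^{2} ≡ 1 (mod 3). 6 ≡ 0 (mod 2). So 2^{6} ≡ 2^{0} ≡ 1 (mod 3)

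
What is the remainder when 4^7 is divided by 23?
By repeated squaring mod 23: 4^{1}≡4, 4^{2}≡16, 4^{4}≡3. Then 4^{7} = 4^{4+2+1} ≡ 3 × 16 × 4 ≡ 8 mod 23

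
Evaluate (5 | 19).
(5/19) = 5^{9} mod 19 = 1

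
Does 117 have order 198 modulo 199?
117^{33} ≡ 1 (mod 199) and 33 < 198, so ord_199(117) = 33 ≠ 198 and 117 is not a primitive root.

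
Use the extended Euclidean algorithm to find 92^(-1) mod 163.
Extended GCD: 92(-62) + 163(35) = 1. So 92^(-1) ≡ -62 ≡ 101 mod 163. Verify: 92 × 101 = 9292 ≡ 1 mod 163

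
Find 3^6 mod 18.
By repeated squaring mod 18: 3^{1}≡3, 3^{2}≡9, 3^{4}≡9. Then 3^{6} = 3^{4+2} ≡ 9 × 9 ≡ 9 mod 18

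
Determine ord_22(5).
Powers of 5 mod 22: 5^1≡5, 5^2≡3, 5^3≡15, 5^4≡9, 5^5≡1. ord_22(5) = 5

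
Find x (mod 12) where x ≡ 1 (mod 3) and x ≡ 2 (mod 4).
M = 3 × 4 = 12. M₁ = 4, y₁ ≡ 1 (mod 3). M₂ = 3, y₂ ≡ 3 (mod 4). x = 1×4×1 + 2×3×3 ≡ 10 (mod 12)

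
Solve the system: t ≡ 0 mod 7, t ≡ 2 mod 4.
M = 7 × 4 = 28. M₁ = 4, y₁ ≡ 2 mod 7. M₂ = 7, y₂ ≡ 3 mod 4. t = 0×4×2 + 2×7×3 ≡ 14 mod 28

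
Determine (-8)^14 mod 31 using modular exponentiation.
By repeated squaring (mod 31): (-8)^{1}≡23, (-8)^{2}≡2, (-8)^{4}≡4, (-8)^{8}≡16. Then (-8)^{14} = (-8)^{8+4+2} ≡ 16 × 4 × 2 ≡ 4 (mod 31)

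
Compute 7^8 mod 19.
By repeated squaring mod 19: 7^{1}≡7, 7^{2}≡11, 7^{4}≡7, 7^{8}≡11. So 7^{8} ≡ 11 mod 19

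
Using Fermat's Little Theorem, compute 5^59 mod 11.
By Fermat: 5^{10} ≡ 1 (mod 11). 59 = 5×10 + 9. So 5^{59} ≡ 5^{9} ≡ 9 (mod 11)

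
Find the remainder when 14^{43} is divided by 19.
By Fermat: 14^{18} ≡ 1 mod 19. 43 = 2×18 + 7. So 14^{43} ≡ 14^{7} ≡ 3 mod 19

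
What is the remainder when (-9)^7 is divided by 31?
By repeated squaring (mod 31): (-9)^{1}≡22, (-9)^{2}≡19, (-9)^{4}≡20. Then (-9)^{7} = (-9)^{4+2+1} ≡ 20 × 19 × 22 ≡ 21 (mod 31)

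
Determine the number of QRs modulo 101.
Exactly half the non-zero residues mod a prime are QRs: (101-1)/2 = 50.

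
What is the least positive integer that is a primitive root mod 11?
g = 2. For each prime q|10: 2^{5}≡10, 2^{2}≡4, none ≡ 1, so ord_11(2) = 10 and 2 is a primitive root.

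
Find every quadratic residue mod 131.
Squares in Z_131*: {1, 3, 4, 5, 7, 9, 11, 12, 13, 15, 16, 20, 21, 25, 27, 28, 33, 34, 35, 36, 38, 39, 41, 43, 44, 45, 46, 48, 49, 52, 53, 55, 58, 59, 60, 61, 62, 63, 64, 65, 74, 75, 77, 80, 81, 84, 89, 91, 94, 99, 100, 101, 102, 105, 107, 108, 109, 112, 113, 114, 117, 121, 123, 125, 129}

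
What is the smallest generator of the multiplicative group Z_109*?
g = 6. For each prime q|108: 6^{54}≡108, 6^{36}≡63, none ≡ 1, so ord_109(6) = 108 and 6 is a primitive root.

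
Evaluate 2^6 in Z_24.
By repeated squaring (mod 24): 2^{1}≡2, 2^{2}≡4, 2^{4}≡16. Then 2^{6} = 2^{4+2} ≡ 16 × 4 ≡ 16 (mod 24)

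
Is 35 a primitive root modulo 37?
ord_37(35) divides 36. For each prime q|36: 35^{18}≡36, 35^{12}≡26, none ≡ 1. So 35 has order 36 and is a primitive root mod 37.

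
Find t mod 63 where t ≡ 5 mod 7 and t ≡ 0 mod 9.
M = 7 × 9 = 63. M₁ = 9, y₁ ≡ 4 mod 7. M₂ = 7, y₂ ≡ 4 mod 9. t = 5×9×4 + 0×7×4 ≡ 54 mod 63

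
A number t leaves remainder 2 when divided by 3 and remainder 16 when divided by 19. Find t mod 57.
M = 3 × 19 = 57. M₁ = 19, y₁ ≡ 1 mod 3. M₂ = 3, y₂ ≡ 13 mod 19. t = 2×19×1 + 16×3×13 ≡ 35 mod 57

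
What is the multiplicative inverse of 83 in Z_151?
Since 151 is prime, by Fermat 83^(-1) ≡ 83^{149} ≡ 131 (mod 151). Verify: 83 × 131 = 10873 ≡ 1 (mod 151)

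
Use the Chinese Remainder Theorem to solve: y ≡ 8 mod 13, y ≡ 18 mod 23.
M = 13 × 23 = 299. M₁ = 23, y₁ ≡ 4 mod 13. M₂ = 13, y₂ ≡ 16 mod 23. y = 8×23×4 + 18×13×16 ≡ 294 mod 299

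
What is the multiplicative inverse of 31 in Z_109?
Since 109 is prime, by Fermat 31^(-1) ≡ 31^{107} ≡ 102 mod 109. Verify: 31 × 102 = 3162 ≡ 1 mod 109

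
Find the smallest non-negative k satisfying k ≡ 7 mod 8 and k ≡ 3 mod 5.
M = 8 × 5 = 40. M₁ = 5, y₁ ≡ 5 mod 8. M₂ = 8, y₂ ≡ 2 mod 5. k = 7×5×5 + 3×8×2 ≡ 23 mod 40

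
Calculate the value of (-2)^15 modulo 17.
By repeated squaring (mod 17): (-2)^{1}≡15, (-2)^{2}≡4, (-2)^{4}≡16, (-2)^{8}≡1. Then (-2)^{15} = (-2)^{8+4+2+1} ≡ 1 × 16 × 4 × 15 ≡ 8 (mod 17)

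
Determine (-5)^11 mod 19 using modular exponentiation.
By repeated squaring mod 19: (-5)^{1}≡14, (-5)^{2}≡6, (-5)^{4}≡17, (-5)^{8}≡4. Then (-5)^{11} = (-5)^{8+2+1} ≡ 4 × 6 × 14 ≡ 13 mod 19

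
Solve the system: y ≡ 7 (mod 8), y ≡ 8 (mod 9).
M = 8 × 9 = 72. M₁ = 9, y₁ ≡ 1 (mod 8). M₂ = 8, y₂ ≡ 8 (mod 9). y = 7×9×1 + 8×8×8 ≡ 71 (mod 72)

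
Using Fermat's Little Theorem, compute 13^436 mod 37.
By Fermat: 13^{36} ≡ 1 mod 37. 436 ≡ 4 mod 36. So 13^{436} ≡ 13^{4} ≡ 34 mod 37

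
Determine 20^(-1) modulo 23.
Since 23 is prime, by Fermat 20^(-1) ≡ 20^{21} ≡ 15 mod 23. Verify: 20 × 15 = 300 ≡ 1 mod 23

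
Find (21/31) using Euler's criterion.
(21/31) = 21^{15} mod 31 = -1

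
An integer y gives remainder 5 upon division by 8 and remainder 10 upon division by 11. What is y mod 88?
M = 8 × 11 = 88. M₁ = 11, y₁ ≡ 3 mod 8. M₂ = 8, y₂ ≡ 7 mod 11. y = 5×11×3 + 10×8×7 ≡ 21 mod 88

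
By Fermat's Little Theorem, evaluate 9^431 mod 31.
By Fermat: 9^{30} ≡ 1 mod 31. 431 ≡ 11 mod 30. So 9^{431} ≡ 9^{11} ≡ 14 mod 31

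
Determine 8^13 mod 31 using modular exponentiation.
By repeated squaring mod 31: 8^{1}≡8, 8^{2}≡2, 8^{4}≡4, 8^{8}≡16. Then 8^{13} = 8^{8+4+1} ≡ 16 × 4 × 8 ≡ 16 mod 31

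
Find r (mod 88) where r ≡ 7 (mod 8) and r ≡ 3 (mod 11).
M = 8 × 11 = 88. M₁ = 11, y₁ ≡ 3 (mod 8). M₂ = 8, y₂ ≡ 7 (mod 11). r = 7×11×3 + 3×8×7 ≡ 47 (mod 88)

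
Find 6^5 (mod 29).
By repeated squaring (mod 29): 6^{1}≡6, 6^{2}≡7, 6^{4}≡20. Then 6^{5} = 6^{4+1} ≡ 20 × 6 ≡ 4 (mod 29)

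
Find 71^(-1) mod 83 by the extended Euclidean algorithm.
Extended GCD: 71(-7) + 83(6) = 1. So 71^(-1) ≡ -7 ≡ 76 mod 83. Verify: 71 × 76 = 5396 ≡ 1 mod 83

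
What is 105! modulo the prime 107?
(106)! = (105)! × (106) ≡ -1 mod 107. So (105)! ≡ -1 × (106)^(-1) ≡ (-1)×(-1) = 1 mod 107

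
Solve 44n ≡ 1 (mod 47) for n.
Since 47 is prime, by Fermat 44^(-1) ≡ 44^{45} ≡ 31 (mod 47). Verify: 44 × 31 = 1364 ≡ 1 (mod 47)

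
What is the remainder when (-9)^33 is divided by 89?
By repeated squaring (mod 89): (-9)^{1}≡80, (-9)^{2}≡81, (-9)^{4}≡64, (-9)^{8}≡2, (-9)^{16}≡4, (-9)^{32}≡16. Then (-9)^{33} = (-9)^{32+1} ≡ 16 × 80 ≡ 34 (mod 89)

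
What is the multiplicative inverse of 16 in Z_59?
Since 59 is prime, by Fermat 16^(-1) ≡ 16^{57} ≡ 48 (mod 59). Verify: 16 × 48 = 768 ≡ 1 (mod 59)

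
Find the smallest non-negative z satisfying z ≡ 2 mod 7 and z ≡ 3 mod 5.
M = 7 × 5 = 35. M₁ = 5, y₁ ≡ 3 mod 7. M₂ = 7, y₂ ≡ 3 mod 5. z = 2×5×3 + 3×7×3 ≡ 23 mod 35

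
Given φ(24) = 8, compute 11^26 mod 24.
By Euler: 11^{8} ≡ 1 mod 24 since gcd(11, 24) = 1. 26 = 3×8 + 2. So 11^{26} ≡ 11^{2} ≡ 1 mod 24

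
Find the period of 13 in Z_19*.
Powers of 13 mod 19: 13^1≡13, 13^2≡17, 13^3≡12, 13^4≡4, 13^5≡14, 13^6≡11, 13^7≡10, 13^8≡16, 13^9≡18, 13^10≡6, 13^11≡2, 13^12≡7, 13^13≡15, 13^14≡5, 13^15≡8, 13^16≡9, 13^17≡3, 13^18≡1. Order = 18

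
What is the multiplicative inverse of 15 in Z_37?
Since 37 is prime, by Fermat 15^(-1) ≡ 15^{35} ≡ 5 (mod 37). Verify: 15 × 5 = 75 ≡ 1 (mod 37)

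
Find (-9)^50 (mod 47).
Using Fermat: (-9)^{46} ≡ 1 (mod 47). 50 ≡ 4 (mod 46). So (-9)^{50} ≡ (-9)^{4} ≡ 28 (mod 47)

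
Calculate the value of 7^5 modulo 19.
By repeated squaring mod 19: 7^{1}≡7, 7^{2}≡11, 7^{4}≡7. Then 7^{5} = 7^{4+1} ≡ 7 × 7 ≡ 11 mod 19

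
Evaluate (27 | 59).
(27/59) = 27^{29} mod 59 = 1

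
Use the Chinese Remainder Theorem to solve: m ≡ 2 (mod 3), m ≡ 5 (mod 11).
M = 3 × 11 = 33. M₁ = 11, y₁ ≡ 2 (mod 3). M₂ = 3, y₂ ≡ 4 (mod 11). m = 2×11×2 + 5×3×4 ≡ 5 (mod 33)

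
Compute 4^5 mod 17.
By repeated squaring (mod 17): 4^{1}≡4, 4^{2}≡16, 4^{4}≡1. Then 4^{5} = 4^{4+1} ≡ 1 × 4 ≡ 4 (mod 17)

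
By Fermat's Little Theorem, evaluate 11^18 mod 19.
By Fermat's Little Theorem, 11^{18} ≡ 1 mod 19 since 19 is prime and gcd(11, 19) = 1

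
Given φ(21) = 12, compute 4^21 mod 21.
By Euler: 4^{12} ≡ 1 (mod 21) since gcd(4, 21) = 1. 21 = 1×12 + 9. So 4^{21} ≡ 4^{9} ≡ 1 (mod 21)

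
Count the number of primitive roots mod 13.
Number of primitive roots mod 13 = φ(p-1) = φ(12) = 4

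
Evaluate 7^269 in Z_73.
Using Fermat: 7^{72} ≡ 1 (mod 73). 269 ≡ 53 (mod 72). So 7^{269} ≡ 7^{53} ≡ 17 (mod 73)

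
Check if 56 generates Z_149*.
ord_149(56) divides 148. For each prime q|148: 56^{74}≡148, 56^{4}≡49, none ≡ 1. So 56 has order 148 and is a primitive root mod 149.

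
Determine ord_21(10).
Powers of 10 mod 21: 10^1≡10, 10^2≡16, 10^3≡13, 10^4≡4, 10^5≡19, 10^6≡1. Order = 6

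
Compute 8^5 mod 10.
By repeated squaring (mod 10): 8^{1}≡8, 8^{2}≡4, 8^{4}≡6. Then 8^{5} = 8^{4+1} ≡ 6 × 8 ≡ 8 (mod 10)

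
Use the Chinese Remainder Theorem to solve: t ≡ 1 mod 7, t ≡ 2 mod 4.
M = 7 × 4 = 28. M₁ = 4, y₁ ≡ 2 mod 7. M₂ = 7, y₂ ≡ 3 mod 4. t = 1×4×2 + 2×7×3 ≡ 22 mod 28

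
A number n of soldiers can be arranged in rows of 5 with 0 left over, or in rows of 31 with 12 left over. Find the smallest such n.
M = 5 × 31 = 155. M₁ = 31, y₁ ≡ 1 (mod 5). M₂ = 5, y₂ ≡ 25 (mod 31). n = 0×31×1 + 12×5×25 ≡ 105 (mod 155)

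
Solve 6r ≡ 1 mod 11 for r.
Since 11 is prime, by Fermat 6^(-1) ≡ 6^{9} ≡ 2 mod 11. Verify: 6 × 2 = 12 ≡ 1 mod 11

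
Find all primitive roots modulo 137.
There are φ(136) = 64 primitive roots mod 137: {3, 5, 6, 12, 13, 20, 21, 23, 24, 26, 27, 29, 31, 33, 35, 40, 42, 43, 45, 46, 47, 48, 51, 52, 53, 54, 55, 57, 58, 62, 66, 67, 70, 71, 75, 79, 80, 82, 83, 84, 85, 86, 89, 90, 91, 92, 94, 95, 97, 102, 104, 106, 108, 110, 111, 113, 114, 116, 117, 124, 125, 131, 132, 134}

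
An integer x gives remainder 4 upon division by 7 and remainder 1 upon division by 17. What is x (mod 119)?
M = 7 × 17 = 119. M₁ = 17, y₁ ≡ 5 (mod 7). M₂ = 7, y₂ ≡ 5 (mod 17). x = 4×17×5 + 1×7×5 ≡ 18 (mod 119)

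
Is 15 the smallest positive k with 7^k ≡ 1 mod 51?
Powers of 7 mod 51: 7^1≡7, 7^2≡49, 7^3≡37, 7^4≡4, 7^5≡28, 7^6≡43, 7^7≡46, 7^8≡16, 7^9≡10, 7^10≡19, 7^11≡31, 7^12≡13, 7^13≡40, 7^14≡25, 7^15≡22, 7^16≡1. 7^15≡22≢1, so ord ≠ 15. No, the actual order is 16.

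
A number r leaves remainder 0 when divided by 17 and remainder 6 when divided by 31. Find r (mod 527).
M = 17 × 31 = 527. M₁ = 31, y₁ ≡ 11 (mod 17). M₂ = 17, y₂ ≡ 11 (mod 31). r = 0×31×11 + 6×17×11 ≡ 68 (mod 527)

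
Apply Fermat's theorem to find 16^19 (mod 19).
By Fermat: 16^{18} ≡ 1 (mod 19). So 16^{19} = 16^{18} · 16^{1} ≡ 16^{1} ≡ 16 (mod 19)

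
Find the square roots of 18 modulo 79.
The square roots of 18 mod 79 are 52 and 27. Verify: 52² = 2704 ≡ 18 mod 79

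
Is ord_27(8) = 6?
Powers of 8 mod 27: 8^1≡8, 8^2≡10, 8^3≡26, 8^4≡19, 8^5≡17, 8^6≡1. First k with 8^k≡1 is k=6. Yes, ord_27(8) = 6.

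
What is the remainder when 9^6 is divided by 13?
By repeated squaring mod 13: 9^{1}≡9, 9^{2}≡3, 9^{4}≡9. Then 9^{6} = 9^{4+2} ≡ 9 × 3 ≡ 1 mod 13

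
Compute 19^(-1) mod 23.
Since 23 is prime, by Fermat 19^(-1) ≡ 19^{21} ≡ 17 mod 23. Verify: 19 × 17 = 323 ≡ 1 mod 23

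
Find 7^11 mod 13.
By repeated squaring mod 13: 7^{1}≡7, 7^{2}≡10, 7^{4}≡9, 7^{8}≡3. Then 7^{11} = 7^{8+2+1} ≡ 3 × 10 × 7 ≡ 2 mod 13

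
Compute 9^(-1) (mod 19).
Since 19 is prime, by Fermat 9^(-1) ≡ 9^{17} ≡ 17 (mod 19). Verify: 9 × 17 = 153 ≡ 1 (mod 19)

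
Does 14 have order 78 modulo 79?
14^{26} ≡ 1 (mod 79) and 26 < 78, so ord_79(14) = 26 ≠ 78 and 14 is not a primitive root.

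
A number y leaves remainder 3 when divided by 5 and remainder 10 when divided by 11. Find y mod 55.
M = 5 × 11 = 55. M₁ = 11, y₁ ≡ 1 mod 5. M₂ = 5, y₂ ≡ 9 mod 11. y = 3×11×1 + 10×5×9 ≡ 43 mod 55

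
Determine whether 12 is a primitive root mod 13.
12^{2} ≡ 1 (mod 13) and 2 < 12, so ord_13(12) = 2 ≠ 12 and 12 is not a primitive root.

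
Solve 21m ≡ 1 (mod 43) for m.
Since 43 is prime, by Fermat 21^(-1) ≡ 21^{41} ≡ 41 (mod 43). Verify: 21 × 41 = 861 ≡ 1 (mod 43)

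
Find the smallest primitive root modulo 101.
g = 2. For each prime q|100: 2^{50}≡100, 2^{20}≡95, none ≡ 1, so ord_101(2) = 100 and 2 is a primitive root.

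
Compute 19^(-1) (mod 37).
Since 37 is prime, by Fermat 19^(-1) ≡ 19^{35} ≡ 2 (mod 37). Verify: 19 × 2 = 38 ≡ 1 (mod 37)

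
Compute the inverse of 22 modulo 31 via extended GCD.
Extended GCD: 22(-7) + 31(5) = 1. So 22^(-1) ≡ -7 ≡ 24 mod 31. Verify: 22 × 24 = 528 ≡ 1 mod 31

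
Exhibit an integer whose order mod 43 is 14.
2 has order 14 mod 43 since 2^{14} ≡ 1 mod 43 and no smaller power works.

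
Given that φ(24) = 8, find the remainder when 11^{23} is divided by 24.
By Euler: 11^{8} ≡ 1 (mod 24) since gcd(11, 24) = 1. 23 = 2×8 + 7. So 11^{23} ≡ 11^{7} ≡ 11 (mod 24)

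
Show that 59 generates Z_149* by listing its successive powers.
59^1, 59^2, ..., 59^{148} mod 149: [59, 54, 57, 85, 98, 120, 77, 73, 135, 68, 138, 96, 2, 118, 108, 114, 21, 47, 91, 5, 146, 121, 136, 127, 43, 4, 87, 67, 79, 42, 94, 33, 10, 143, 93, 123, 105, 86, 8, 25, 134, 9, 84, 39, 66, 20, 137, 37, 97, 61, 23, 16, 50, 119, 18, 19, 78, 132, 40, 125, 74, 45, 122, 46, 32, 100, 89, 36, 38, 7, 115, 80, 101, 148, 90, 95, 92, 64, 51, 29, 72, 76, 14, 81, 11, 53, 147, 31, 41, 35, 128, 102, 58, 144, 3, 28, 13, 22, 106, 145, 62, 82, 70, 107, 55, 116, 139, 6, 56, 26, 44, 63, 141, 124, 15, 140, 65, 110, 83, 129, 12, 112, 52, 88, 126, 133, 99, 30, 131, 130, 71, 17, 109, 24, 75, 104, 27, 103, 117, 49, 60, 113, 111, 142, 34, 69, 48, 1]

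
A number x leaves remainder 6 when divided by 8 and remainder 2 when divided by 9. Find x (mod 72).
M = 8 × 9 = 72. M₁ = 9, y₁ ≡ 1 (mod 8). M₂ = 8, y₂ ≡ 8 (mod 9). x = 6×9×1 + 2×8×8 ≡ 38 (mod 72)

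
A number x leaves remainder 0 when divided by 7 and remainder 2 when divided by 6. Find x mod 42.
M = 7 × 6 = 42. M₁ = 6, y₁ ≡ 6 mod 7. M₂ = 7, y₂ ≡ 1 mod 6. x = 0×6×6 + 2×7×1 ≡ 14 mod 42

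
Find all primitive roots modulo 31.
There are φ(30) = 8 primitive roots mod 31: {3, 11, 12, 13, 17, 21, 22, 24}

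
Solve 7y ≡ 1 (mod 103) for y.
Since 103 is prime, by Fermat 7^(-1) ≡ 7^{101} ≡ 59 (mod 103). Verify: 7 × 59 = 413 ≡ 1 (mod 103)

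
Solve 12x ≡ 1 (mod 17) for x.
Since 17 is prime, by Fermat 12^(-1) ≡ 12^{15} ≡ 10 (mod 17). Verify: 12 × 10 = 120 ≡ 1 (mod 17)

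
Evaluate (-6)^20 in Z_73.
By repeated squaring mod 73: (-6)^{1}≡67, (-6)^{2}≡36, (-6)^{4}≡55, (-6)^{8}≡32, (-6)^{16}≡2. Then (-6)^{20} = (-6)^{16+4} ≡ 2 × 55 ≡ 37 mod 73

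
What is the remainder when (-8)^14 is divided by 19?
By repeated squaring (mod 19): (-8)^{1}≡11, (-8)^{2}≡7, (-8)^{4}≡11, (-8)^{8}≡7. Then (-8)^{14} = (-8)^{8+4+2} ≡ 7 × 11 × 7 ≡ 7 (mod 19)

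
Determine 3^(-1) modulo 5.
Since 5 is prime, by Fermat 3^(-1) ≡ 3^{3} ≡ 2 mod 5. Verify: 3 × 2 = 6 ≡ 1 mod 5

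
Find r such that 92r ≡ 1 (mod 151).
Since 151 is prime, by Fermat 92^(-1) ≡ 92^{149} ≡ 87 (mod 151). Verify: 92 × 87 = 8004 ≡ 1 (mod 151)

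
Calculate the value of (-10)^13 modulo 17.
By repeated squaring (mod 17): (-10)^{1}≡7, (-10)^{2}≡15, (-10)^{4}≡4, (-10)^{8}≡16. Then (-10)^{13} = (-10)^{8+4+1} ≡ 16 × 4 × 7 ≡ 6 (mod 17)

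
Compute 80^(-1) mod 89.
Since 89 is prime, by Fermat 80^(-1) ≡ 80^{87} ≡ 79 mod 89. Verify: 80 × 79 = 6320 ≡ 1 mod 89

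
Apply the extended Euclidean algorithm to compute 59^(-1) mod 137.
Extended GCD: 59(-65) + 137(28) = 1. So 59^(-1) ≡ -65 ≡ 72 (mod 137). Verify: 59 × 72 = 4248 ≡ 1 (mod 137)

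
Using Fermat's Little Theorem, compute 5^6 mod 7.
By Fermat's Little Theorem, 5^{6} ≡ 1 mod 7 since 7 is prime and gcd(5, 7) = 1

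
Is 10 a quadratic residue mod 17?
By Euler's criterion: 10^{8} ≡ 16 (mod 17). Since this equals -1 (≡ 16), 10 is not a QR.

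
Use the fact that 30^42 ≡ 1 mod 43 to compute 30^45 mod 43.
By Fermat: 30^{42} ≡ 1 mod 43. So 30^{45} = 30^{42} · 30^{3} ≡ 30^{3} ≡ 39 mod 43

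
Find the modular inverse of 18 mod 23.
Since 23 is prime, by Fermat 18^(-1) ≡ 18^{21} ≡ 9 mod 23. Verify: 18 × 9 = 162 ≡ 1 mod 23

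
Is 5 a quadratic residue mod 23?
By Euler's criterion: 5^{11} ≡ 22 mod 23. Since this equals -1 (≡ 22), 5 is not a QR.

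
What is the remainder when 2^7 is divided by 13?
By repeated squaring (mod 13): 2^{1}≡2, 2^{2}≡4, 2^{4}≡3. Then 2^{7} = 2^{4+2+1} ≡ 3 × 4 × 2 ≡ 11 (mod 13)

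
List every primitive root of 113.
There are φ(112) = 48 primitive roots mod 113: {3, 5, 6, 10, 12, 17, 19, 20, 21, 23, 24, 27, 29, 33, 34, 37, 38, 39, 43, 45, 46, 47, 54, 55, 58, 59, 66, 67, 68, 70, 74, 75, 76, 79, 80, 84, 86, 89, 90, 92, 93, 94, 96, 101, 103, 107, 108, 110}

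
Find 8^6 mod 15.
By repeated squaring mod 15: 8^{1}≡8, 8^{2}≡4, 8^{4}≡1. Then 8^{6} = 8^{4+2} ≡ 1 × 4 ≡ 4 mod 15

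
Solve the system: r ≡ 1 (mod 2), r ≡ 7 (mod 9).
M = 2 × 9 = 18. M₁ = 9, y₁ ≡ 1 (mod 2). M₂ = 2, y₂ ≡ 5 (mod 9). r = 1×9×1 + 7×2×5 ≡ 7 (mod 18)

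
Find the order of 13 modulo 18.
Powers of 13 mod 18: 13^1≡13, 13^2≡7, 13^3≡1. Order = 3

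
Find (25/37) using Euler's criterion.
(25/37) = 25^{18} mod 37 = 1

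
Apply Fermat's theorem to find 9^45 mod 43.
By Fermat: 9^{42} ≡ 1 mod 43. So 9^{45} = 9^{42} · 9^{3} ≡ 9^{3} ≡ 41 mod 43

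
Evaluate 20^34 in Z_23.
Using Fermat: 20^{22} ≡ 1 mod 23. 34 ≡ 12 mod 22. So 20^{34} ≡ 20^{12} ≡ 3 mod 23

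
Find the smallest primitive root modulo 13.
g = 2. Powers: [2, 4, 8, 3, 6, 12, ...] generates all 12 non-zero residues.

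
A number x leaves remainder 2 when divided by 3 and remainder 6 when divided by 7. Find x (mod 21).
M = 3 × 7 = 21. M₁ = 7, y₁ ≡ 1 (mod 3). M₂ = 3, y₂ ≡ 5 (mod 7). x = 2×7×1 + 6×3×5 ≡ 20 (mod 21)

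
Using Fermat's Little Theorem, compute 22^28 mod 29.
By Fermat's Little Theorem, 22^{28} ≡ 1 (mod 29) since 29 is prime and gcd(22, 29) = 1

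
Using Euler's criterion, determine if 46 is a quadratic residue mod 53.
By Euler's criterion: 46^{26} ≡ 1 mod 53. Since this equals 1, 46 is a QR.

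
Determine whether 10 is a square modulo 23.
By Euler's criterion: 10^{11} ≡ 22 (mod 23). Since this equals -1 (≡ 22), 10 is not a QR.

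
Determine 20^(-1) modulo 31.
Since 31 is prime, by Fermat 20^(-1) ≡ 20^{29} ≡ 14 (mod 31). Verify: 20 × 14 = 280 ≡ 1 (mod 31)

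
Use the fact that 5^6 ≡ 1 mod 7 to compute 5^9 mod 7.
By Fermat: 5^{6} ≡ 1 mod 7. So 5^{9} = 5^{6} · 5^{3} ≡ 5^{3} ≡ 6 mod 7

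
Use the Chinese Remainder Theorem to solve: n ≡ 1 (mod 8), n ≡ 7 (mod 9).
M = 8 × 9 = 72. M₁ = 9, y₁ ≡ 1 (mod 8). M₂ = 8, y₂ ≡ 8 (mod 9). n = 1×9×1 + 7×8×8 ≡ 25 (mod 72)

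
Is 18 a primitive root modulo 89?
18^{44} ≡ 1 (mod 89) and 44 < 88, so ord_89(18) = 44 ≠ 88 and 18 is not a primitive root.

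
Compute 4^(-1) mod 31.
Since 31 is prime, by Fermat 4^(-1) ≡ 4^{29} ≡ 8 mod 31. Verify: 4 × 8 = 32 ≡ 1 mod 31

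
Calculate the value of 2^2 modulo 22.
2^{2} = 4 ≡ 4 (mod 22)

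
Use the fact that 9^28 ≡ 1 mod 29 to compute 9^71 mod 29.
By Fermat: 9^{28} ≡ 1 mod 29. 71 = 2×28 + 15. So 9^{71} ≡ 9^{15} ≡ 9 mod 29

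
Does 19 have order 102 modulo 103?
19^{51} ≡ 1 mod 103 and 51 < 102, so ord_103(19) = 51 ≠ 102 and 19 is not a primitive root.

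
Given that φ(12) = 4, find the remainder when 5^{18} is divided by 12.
By Euler: 5^{4} ≡ 1 mod 12 since gcd(5, 12) = 1. 18 = 4×4 + 2. So 5^{18} ≡ 5^{2} ≡ 1 mod 12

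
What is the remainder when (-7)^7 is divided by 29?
By repeated squaring (mod 29): (-7)^{1}≡22, (-7)^{2}≡20, (-7)^{4}≡23. Then (-7)^{7} = (-7)^{4+2+1} ≡ 23 × 20 × 22 ≡ 28 (mod 29)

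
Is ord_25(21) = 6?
Powers of 21 mod 25: 21^1≡21, 21^2≡16, 21^3≡11, 21^4≡6, 21^5≡1. Already 21^5≡1, so the order is 5 < 6. No, the actual order is 5.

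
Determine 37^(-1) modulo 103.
Since 103 is prime, by Fermat 37^(-1) ≡ 37^{101} ≡ 39 (mod 103). Verify: 37 × 39 = 1443 ≡ 1 (mod 103)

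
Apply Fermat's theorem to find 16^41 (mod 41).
By Fermat: 16^{40} ≡ 1 (mod 41). So 16^{41} = 16^{40} · 16^{1} ≡ 16^{1} ≡ 16 (mod 41)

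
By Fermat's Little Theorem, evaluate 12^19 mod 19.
By Fermat: 12^{18} ≡ 1 mod 19. So 12^{19} = 12^{18} · 12^{1} ≡ 12^{1} ≡ 12 mod 19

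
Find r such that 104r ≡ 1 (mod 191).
Since 191 is prime, by Fermat 104^(-1) ≡ 104^{189} ≡ 90 (mod 191). Verify: 104 × 90 = 9360 ≡ 1 (mod 191)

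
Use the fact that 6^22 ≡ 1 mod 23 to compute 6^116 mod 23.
By Fermat: 6^{22} ≡ 1 mod 23. 116 = 5×22 + 6. So 6^{116} ≡ 6^{6} ≡ 12 mod 23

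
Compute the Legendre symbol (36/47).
(36/47) = 36^{23} mod 47 = 1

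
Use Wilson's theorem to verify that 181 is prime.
(180)! mod 181 = 180. Since this equals -1 (mod 181), Wilson confirms 181 is prime.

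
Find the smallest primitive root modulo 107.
g = 2. Powers: [2, 4, 8, 16, 32, 64, 21, ...] generates all 106 non-zero residues.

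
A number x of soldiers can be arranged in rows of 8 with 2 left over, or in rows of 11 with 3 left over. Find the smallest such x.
M = 8 × 11 = 88. M₁ = 11, y₁ ≡ 3 mod 8. M₂ = 8, y₂ ≡ 7 mod 11. x = 2×11×3 + 3×8×7 ≡ 58 mod 88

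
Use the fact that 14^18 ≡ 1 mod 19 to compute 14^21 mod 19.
By Fermat: 14^{18} ≡ 1 mod 19. So 14^{21} = 14^{18} · 14^{3} ≡ 14^{3} ≡ 8 mod 19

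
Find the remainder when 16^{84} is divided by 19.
By Fermat: 16^{18} ≡ 1 (mod 19). 84 = 4×18 + 12. So 16^{84} ≡ 16^{12} ≡ 11 (mod 19)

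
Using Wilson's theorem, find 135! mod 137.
(136)! = (135)! × (136) ≡ -1 mod 137. So (135)! ≡ -1 × (136)^(-1) ≡ (-1)×(-1) = 1 mod 137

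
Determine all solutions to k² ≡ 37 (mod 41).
The square roots of 37 mod 41 are 18 and 23. Verify: 18² = 324 ≡ 37 (mod 41)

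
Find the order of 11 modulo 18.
Powers of 11 mod 18: 11^1≡11, 11^2≡13, 11^3≡17, 11^4≡7, 11^5≡5, 11^6≡1. ord_18(11) = 6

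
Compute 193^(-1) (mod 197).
Since 197 is prime, by Fermat 193^(-1) ≡ 193^{195} ≡ 49 (mod 197). Verify: 193 × 49 = 9457 ≡ 1 (mod 197)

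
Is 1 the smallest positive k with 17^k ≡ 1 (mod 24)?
Powers of 17 mod 24: 17^1≡17, 17^2≡1. 17^1≡17≢1, so ord ≠ 1. No, the actual order is 2.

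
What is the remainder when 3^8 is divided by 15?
By repeated squaring mod 15: 3^{1}≡3, 3^{2}≡9, 3^{4}≡6, 3^{8}≡6. So 3^{8} ≡ 6 mod 15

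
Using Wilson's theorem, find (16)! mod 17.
By Wilson's theorem, (16)! ≡ -1 ≡ 16 (mod 17)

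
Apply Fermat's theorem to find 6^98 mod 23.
By Fermat: 6^{22} ≡ 1 mod 23. 98 = 4×22 + 10. So 6^{98} ≡ 6^{10} ≡ 4 mod 23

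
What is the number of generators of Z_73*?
A prime p has φ(p-1) primitive roots; here φ(72) = 24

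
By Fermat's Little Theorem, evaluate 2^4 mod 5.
By Fermat's Little Theorem, 2^{4} ≡ 1 mod 5 since 5 is prime and gcd(2, 5) = 1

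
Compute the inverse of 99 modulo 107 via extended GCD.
Extended GCD: 99(40) + 107(-37) = 1. So 99^(-1) ≡ 40 (mod 107). Verify: 99 × 40 = 3960 ≡ 1 (mod 107)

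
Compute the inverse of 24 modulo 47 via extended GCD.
Extended GCD: 24(2) + 47(-1) = 1. So 24^(-1) ≡ 2 (mod 47). Verify: 24 × 2 = 48 ≡ 1 (mod 47)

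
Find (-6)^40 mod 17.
Using Fermat: (-6)^{16} ≡ 1 mod 17. 40 ≡ 8 mod 16. So (-6)^{40} ≡ (-6)^{8} ≡ 16 mod 17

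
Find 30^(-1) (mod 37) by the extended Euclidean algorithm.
Extended GCD: 30(-16) + 37(13) = 1. So 30^(-1) ≡ -16 ≡ 21 (mod 37). Verify: 30 × 21 = 630 ≡ 1 (mod 37)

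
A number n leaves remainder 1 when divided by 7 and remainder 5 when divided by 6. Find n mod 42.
M = 7 × 6 = 42. M₁ = 6, y₁ ≡ 6 mod 7. M₂ = 7, y₂ ≡ 1 mod 6. n = 1×6×6 + 5×7×1 ≡ 29 mod 42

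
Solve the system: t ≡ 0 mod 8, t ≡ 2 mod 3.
M = 8 × 3 = 24. M₁ = 3, y₁ ≡ 3 mod 8. M₂ = 8, y₂ ≡ 2 mod 3. t = 0×3×3 + 2×8×2 ≡ 8 mod 24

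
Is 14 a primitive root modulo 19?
ord_19(14) divides 18. For each prime q|18: 14^{9}≡18, 14^{6}≡7, none ≡ 1. So 14 has order 18 and is a primitive root mod 19.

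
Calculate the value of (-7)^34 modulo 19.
Using Fermat: (-7)^{18} ≡ 1 (mod 19). 34 ≡ 16 (mod 18). So (-7)^{34} ≡ (-7)^{16} ≡ 7 (mod 19)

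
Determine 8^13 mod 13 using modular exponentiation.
Using Fermat: 8^{12} ≡ 1 (mod 13). 13 ≡ 1 (mod 12). So 8^{13} ≡ 8^{1} ≡ 8 (mod 13)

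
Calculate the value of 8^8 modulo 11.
By repeated squaring (mod 11): 8^{1}≡8, 8^{2}≡9, 8^{4}≡4, 8^{8}≡5. So 8^{8} ≡ 5 (mod 11)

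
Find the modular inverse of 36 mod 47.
Since 47 is prime, by Fermat 36^(-1) ≡ 36^{45} ≡ 17 mod 47. Verify: 36 × 17 = 612 ≡ 1 mod 47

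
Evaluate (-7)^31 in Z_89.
By repeated squaring (mod 89): (-7)^{1}≡82, (-7)^{2}≡49, (-7)^{4}≡87, (-7)^{8}≡4, (-7)^{16}≡16. Then (-7)^{31} = (-7)^{16+8+4+2+1} ≡ 16 × 4 × 87 × 49 × 82 ≡ 27 (mod 89)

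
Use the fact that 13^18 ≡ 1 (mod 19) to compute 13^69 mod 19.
By Fermat: 13^{18} ≡ 1 (mod 19). 69 = 3×18 + 15. So 13^{69} ≡ 13^{15} ≡ 8 (mod 19)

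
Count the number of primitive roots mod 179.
A prime p has φ(p-1) primitive roots; here φ(178) = 88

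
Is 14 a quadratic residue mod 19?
By Euler's criterion: 14^{9} ≡ 18 mod 19. Since this equals -1 (≡ 18), 14 is not a QR.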